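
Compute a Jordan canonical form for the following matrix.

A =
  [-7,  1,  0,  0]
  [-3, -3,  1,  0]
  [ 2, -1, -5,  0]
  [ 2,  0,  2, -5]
J_3(-5) ⊕ J_1(-5)

The characteristic polynomial is
  det(x·I − A) = x^4 + 20*x^3 + 150*x^2 + 500*x + 625 = (x + 5)^4

Eigenvalues and multiplicities (the geometric multiplicity of λ is n − rank(A − λI), which equals the number of Jordan blocks for λ):
  λ = -5: algebraic multiplicity = 4, geometric multiplicity = 2

Determining the block sizes for each eigenvalue:
  λ = -5: with am = 4 and gm = 2, the partition is not yet determined (e.g. several partitions of 4 into 2 parts exist). Let N = A − (-5)·I. Computing rank(N^1) = 2, rank(N^2) = 1, rank(N^3) = 0; the number of blocks of size ≥ j is rank(N^{j−1}) − rank(N^j), giving [2, 1, 1]. So we have 1 block(s) of size 3, 1 block(s) of size 1 → block sizes [3, 1]

Assembling the blocks gives a Jordan form
J =
  [-5,  1,  0,  0]
  [ 0, -5,  1,  0]
  [ 0,  0, -5,  0]
  [ 0,  0,  0, -5]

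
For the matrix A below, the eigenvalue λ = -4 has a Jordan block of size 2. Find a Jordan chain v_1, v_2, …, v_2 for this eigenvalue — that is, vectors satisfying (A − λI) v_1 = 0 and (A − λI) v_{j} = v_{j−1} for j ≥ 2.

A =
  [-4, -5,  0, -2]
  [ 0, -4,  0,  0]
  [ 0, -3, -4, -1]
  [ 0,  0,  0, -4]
A Jordan chain for λ = -4 of length 2:
v_1 = (-5, 0, -3, 0)ᵀ
v_2 = (0, 1, 0, 0)ᵀ

Let N = A − (-4)·I. We want v_2 with N^2 v_2 = 0 but N^1 v_2 ≠ 0; then v_{j-1} := N · v_j for j = 2, …, 2.

Pick v_2 = (0, 1, 0, 0)ᵀ.
Then v_1 = N · v_2 = (-5, 0, -3, 0)ᵀ.

Sanity check: (A − (-4)·I) v_1 = (0, 0, 0, 0)ᵀ = 0. ✓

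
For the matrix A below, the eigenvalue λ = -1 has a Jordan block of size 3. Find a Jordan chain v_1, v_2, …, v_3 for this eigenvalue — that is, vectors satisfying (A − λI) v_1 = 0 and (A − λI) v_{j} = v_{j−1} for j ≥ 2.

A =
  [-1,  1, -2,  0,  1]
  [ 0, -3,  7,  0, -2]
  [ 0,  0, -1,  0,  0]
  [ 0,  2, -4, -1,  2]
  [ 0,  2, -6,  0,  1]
A Jordan chain for λ = -1 of length 3:
v_1 = (1, -2, 0, 2, 2)ᵀ
v_2 = (-2, 7, 0, -4, -6)ᵀ
v_3 = (0, 0, 1, 0, 0)ᵀ

Let N = A − (-1)·I. We want v_3 with N^3 v_3 = 0 but N^2 v_3 ≠ 0; then v_{j-1} := N · v_j for j = 3, …, 2.

Pick v_3 = (0, 0, 1, 0, 0)ᵀ.
Then v_2 = N · v_3 = (-2, 7, 0, -4, -6)ᵀ.
Then v_1 = N · v_2 = (1, -2, 0, 2, 2)ᵀ.

Sanity check: (A − (-1)·I) v_1 = (0, 0, 0, 0, 0)ᵀ = 0. ✓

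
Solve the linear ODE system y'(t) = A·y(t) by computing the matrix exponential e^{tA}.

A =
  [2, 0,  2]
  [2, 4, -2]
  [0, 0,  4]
e^{tA} =
  [exp(2*t), 0, exp(4*t) - exp(2*t)]
  [exp(4*t) - exp(2*t), exp(4*t), -exp(4*t) + exp(2*t)]
  [0, 0, exp(4*t)]

Strategy: write A = P · J · P⁻¹ where J is a Jordan canonical form, so e^{tA} = P · e^{tJ} · P⁻¹, and e^{tJ} can be computed block-by-block.

A has Jordan form
J =
  [2, 0, 0]
  [0, 4, 0]
  [0, 0, 4]
(up to reordering of blocks).

Per-block formulas:
  For a 1×1 block at λ = 4: exp(t · [4]) = [e^(4t)].
  For a 1×1 block at λ = 2: exp(t · [2]) = [e^(2t)].

After assembling e^{tJ} and conjugating by P, we get:

e^{tA} =
  [exp(2*t), 0, exp(4*t) - exp(2*t)]
  [exp(4*t) - exp(2*t), exp(4*t), -exp(4*t) + exp(2*t)]
  [0, 0, exp(4*t)]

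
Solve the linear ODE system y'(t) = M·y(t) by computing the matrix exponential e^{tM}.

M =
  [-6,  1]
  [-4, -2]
e^{tM} =
  [-2*t*exp(-4*t) + exp(-4*t), t*exp(-4*t)]
  [-4*t*exp(-4*t), 2*t*exp(-4*t) + exp(-4*t)]

Strategy: write M = P · J · P⁻¹ where J is a Jordan canonical form, so e^{tM} = P · e^{tJ} · P⁻¹, and e^{tJ} can be computed block-by-block.

M has Jordan form
J =
  [-4,  1]
  [ 0, -4]
(up to reordering of blocks).

Per-block formulas:
  For a 2×2 Jordan block J_2(-4): exp(t · J_2(-4)) = e^(-4t)·(I + t·N), where N is the 2×2 nilpotent shift.

After assembling e^{tJ} and conjugating by P, we get:

e^{tM} =
  [-2*t*exp(-4*t) + exp(-4*t), t*exp(-4*t)]
  [-4*t*exp(-4*t), 2*t*exp(-4*t) + exp(-4*t)]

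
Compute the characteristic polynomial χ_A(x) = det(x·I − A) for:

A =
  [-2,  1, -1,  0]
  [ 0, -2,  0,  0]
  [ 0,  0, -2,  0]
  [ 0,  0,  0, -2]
x^4 + 8*x^3 + 24*x^2 + 32*x + 16

Expanding det(x·I − A) (e.g. by cofactor expansion or by noting that A is similar to its Jordan form J, which has the same characteristic polynomial as A) gives
  χ_A(x) = x^4 + 8*x^3 + 24*x^2 + 32*x + 16
which factors as (x + 2)^4. The eigenvalues (with algebraic multiplicities) are λ = -2 with multiplicity 4.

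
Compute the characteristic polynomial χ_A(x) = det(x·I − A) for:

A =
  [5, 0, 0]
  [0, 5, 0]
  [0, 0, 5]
x^3 - 15*x^2 + 75*x - 125

Expanding det(x·I − A) (e.g. by cofactor expansion or by noting that A is similar to its Jordan form J, which has the same characteristic polynomial as A) gives
  χ_A(x) = x^3 - 15*x^2 + 75*x - 125
which factors as (x - 5)^3. The eigenvalues (with algebraic multiplicities) are λ = 5 with multiplicity 3.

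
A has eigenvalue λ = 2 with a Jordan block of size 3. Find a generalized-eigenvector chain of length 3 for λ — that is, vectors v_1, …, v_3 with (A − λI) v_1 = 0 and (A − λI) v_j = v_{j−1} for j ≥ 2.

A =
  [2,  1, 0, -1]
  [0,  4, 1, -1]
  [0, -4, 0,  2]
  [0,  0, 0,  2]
A Jordan chain for λ = 2 of length 3:
v_1 = (2, 0, 0, 0)ᵀ
v_2 = (1, 2, -4, 0)ᵀ
v_3 = (0, 1, 0, 0)ᵀ

Let N = A − (2)·I. We want v_3 with N^3 v_3 = 0 but N^2 v_3 ≠ 0; then v_{j-1} := N · v_j for j = 3, …, 2.

Pick v_3 = (0, 1, 0, 0)ᵀ.
Then v_2 = N · v_3 = (1, 2, -4, 0)ᵀ.
Then v_1 = N · v_2 = (2, 0, 0, 0)ᵀ.

Sanity check: (A − (2)·I) v_1 = (0, 0, 0, 0)ᵀ = 0. ✓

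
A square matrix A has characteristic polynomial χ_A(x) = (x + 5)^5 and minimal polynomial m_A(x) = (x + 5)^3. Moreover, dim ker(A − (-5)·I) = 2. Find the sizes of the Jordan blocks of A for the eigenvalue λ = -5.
Block sizes for λ = -5: [3, 2]

Step 1 — from the characteristic polynomial, algebraic multiplicity of λ = -5 is 5. From dim ker(A − (-5)·I) = 2, there are exactly 2 Jordan blocks for λ = -5.
Step 2 — from the minimal polynomial, the factor (x + 5)^3 tells us the largest block for λ = -5 has size 3.
Step 3 — with total size 5, 2 blocks, and largest block 3, the block sizes (in nonincreasing order) are [3, 2].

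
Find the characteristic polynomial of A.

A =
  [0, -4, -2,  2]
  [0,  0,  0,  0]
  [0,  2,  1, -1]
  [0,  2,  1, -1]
x^4

Expanding det(x·I − A) (e.g. by cofactor expansion or by noting that A is similar to its Jordan form J, which has the same characteristic polynomial as A) gives
  χ_A(x) = x^4
which factors as x^4. The eigenvalues (with algebraic multiplicities) are λ = 0 with multiplicity 4.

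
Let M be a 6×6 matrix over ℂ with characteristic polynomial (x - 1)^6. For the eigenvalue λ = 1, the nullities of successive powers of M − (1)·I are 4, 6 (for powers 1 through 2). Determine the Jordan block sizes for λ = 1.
Block sizes for λ = 1: [2, 2, 1, 1]

From the dimensions of kernels of powers, the number of Jordan blocks of size at least j is d_j − d_{j−1} where d_j = dim ker(N^j) (with d_0 = 0). Computing the differences gives [4, 2].
The number of blocks of size exactly k is (#blocks of size ≥ k) − (#blocks of size ≥ k + 1), so the partition is: 2 block(s) of size 1, 2 block(s) of size 2.
In nonincreasing order the block sizes are [2, 2, 1, 1].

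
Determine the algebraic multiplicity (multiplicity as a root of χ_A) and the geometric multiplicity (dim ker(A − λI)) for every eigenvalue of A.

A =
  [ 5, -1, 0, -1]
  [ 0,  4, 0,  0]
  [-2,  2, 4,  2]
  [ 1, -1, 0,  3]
λ = 4: alg = 4, geom = 3

Step 1 — factor the characteristic polynomial to read off the algebraic multiplicities:
  χ_A(x) = (x - 4)^4

Step 2 — compute geometric multiplicities via the rank-nullity identity g(λ) = n − rank(A − λI):
  rank(A − (4)·I) = 1, so dim ker(A − (4)·I) = n − 1 = 3

Summary:
  λ = 4: algebraic multiplicity = 4, geometric multiplicity = 3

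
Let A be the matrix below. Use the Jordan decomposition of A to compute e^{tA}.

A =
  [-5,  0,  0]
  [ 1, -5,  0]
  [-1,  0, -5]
e^{tA} =
  [exp(-5*t), 0, 0]
  [t*exp(-5*t), exp(-5*t), 0]
  [-t*exp(-5*t), 0, exp(-5*t)]

Strategy: write A = P · J · P⁻¹ where J is a Jordan canonical form, so e^{tA} = P · e^{tJ} · P⁻¹, and e^{tJ} can be computed block-by-block.

A has Jordan form
J =
  [-5,  1,  0]
  [ 0, -5,  0]
  [ 0,  0, -5]
(up to reordering of blocks).

Per-block formulas:
  For a 1×1 block at λ = -5: exp(t · [-5]) = [e^(-5t)].
  For a 2×2 Jordan block J_2(-5): exp(t · J_2(-5)) = e^(-5t)·(I + t·N), where N is the 2×2 nilpotent shift.

After assembling e^{tJ} and conjugating by P, we get:

e^{tA} =
  [exp(-5*t), 0, 0]
  [t*exp(-5*t), exp(-5*t), 0]
  [-t*exp(-5*t), 0, exp(-5*t)]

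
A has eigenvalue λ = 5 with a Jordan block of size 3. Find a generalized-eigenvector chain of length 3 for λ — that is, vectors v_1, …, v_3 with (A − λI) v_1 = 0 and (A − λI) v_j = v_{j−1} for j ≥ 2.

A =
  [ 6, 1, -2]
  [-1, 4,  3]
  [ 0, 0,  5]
A Jordan chain for λ = 5 of length 3:
v_1 = (1, -1, 0)ᵀ
v_2 = (-2, 3, 0)ᵀ
v_3 = (0, 0, 1)ᵀ

Let N = A − (5)·I. We want v_3 with N^3 v_3 = 0 but N^2 v_3 ≠ 0; then v_{j-1} := N · v_j for j = 3, …, 2.

Pick v_3 = (0, 0, 1)ᵀ.
Then v_2 = N · v_3 = (-2, 3, 0)ᵀ.
Then v_1 = N · v_2 = (1, -1, 0)ᵀ.

Sanity check: (A − (5)·I) v_1 = (0, 0, 0)ᵀ = 0. ✓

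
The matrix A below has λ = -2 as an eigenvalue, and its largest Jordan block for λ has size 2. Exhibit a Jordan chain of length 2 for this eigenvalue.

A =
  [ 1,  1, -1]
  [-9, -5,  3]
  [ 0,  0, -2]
A Jordan chain for λ = -2 of length 2:
v_1 = (3, -9, 0)ᵀ
v_2 = (1, 0, 0)ᵀ

Let N = A − (-2)·I. We want v_2 with N^2 v_2 = 0 but N^1 v_2 ≠ 0; then v_{j-1} := N · v_j for j = 2, …, 2.

Pick v_2 = (1, 0, 0)ᵀ.
Then v_1 = N · v_2 = (3, -9, 0)ᵀ.

Sanity check: (A − (-2)·I) v_1 = (0, 0, 0)ᵀ = 0. ✓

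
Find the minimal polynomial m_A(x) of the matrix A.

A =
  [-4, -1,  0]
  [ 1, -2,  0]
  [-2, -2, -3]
x^2 + 6*x + 9

The characteristic polynomial is χ_A(x) = (x + 3)^3, so the eigenvalues are known. The minimal polynomial is
  m_A(x) = Π_λ (x − λ)^{k_λ}
where k_λ is the size of the *largest* Jordan block for λ (equivalently, the smallest k with (A − λI)^k v = 0 for every generalised eigenvector v of λ).

  λ = -3: largest Jordan block has size 2, contributing (x + 3)^2

So m_A(x) = (x + 3)^2 = x^2 + 6*x + 9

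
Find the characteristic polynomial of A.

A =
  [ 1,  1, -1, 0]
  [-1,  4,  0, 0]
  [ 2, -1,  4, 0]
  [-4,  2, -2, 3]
x^4 - 12*x^3 + 54*x^2 - 108*x + 81

Expanding det(x·I − A) (e.g. by cofactor expansion or by noting that A is similar to its Jordan form J, which has the same characteristic polynomial as A) gives
  χ_A(x) = x^4 - 12*x^3 + 54*x^2 - 108*x + 81
which factors as (x - 3)^4. The eigenvalues (with algebraic multiplicities) are λ = 3 with multiplicity 4.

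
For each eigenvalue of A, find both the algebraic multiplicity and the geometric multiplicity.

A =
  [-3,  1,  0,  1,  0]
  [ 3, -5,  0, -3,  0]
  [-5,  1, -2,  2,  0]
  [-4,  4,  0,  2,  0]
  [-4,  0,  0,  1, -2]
λ = -2: alg = 5, geom = 3

Step 1 — factor the characteristic polynomial to read off the algebraic multiplicities:
  χ_A(x) = (x + 2)^5

Step 2 — compute geometric multiplicities via the rank-nullity identity g(λ) = n − rank(A − λI):
  rank(A − (-2)·I) = 2, so dim ker(A − (-2)·I) = n − 2 = 3

Summary:
  λ = -2: algebraic multiplicity = 5, geometric multiplicity = 3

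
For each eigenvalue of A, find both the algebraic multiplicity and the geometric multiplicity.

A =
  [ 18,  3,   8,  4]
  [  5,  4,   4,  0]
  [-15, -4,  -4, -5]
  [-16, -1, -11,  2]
λ = 5: alg = 4, geom = 2

Step 1 — factor the characteristic polynomial to read off the algebraic multiplicities:
  χ_A(x) = (x - 5)^4

Step 2 — compute geometric multiplicities via the rank-nullity identity g(λ) = n − rank(A − λI):
  rank(A − (5)·I) = 2, so dim ker(A − (5)·I) = n − 2 = 2

Summary:
  λ = 5: algebraic multiplicity = 4, geometric multiplicity = 2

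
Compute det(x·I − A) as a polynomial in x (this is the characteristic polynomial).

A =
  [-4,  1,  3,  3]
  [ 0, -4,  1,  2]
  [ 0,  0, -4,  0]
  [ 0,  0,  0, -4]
x^4 + 16*x^3 + 96*x^2 + 256*x + 256

Expanding det(x·I − A) (e.g. by cofactor expansion or by noting that A is similar to its Jordan form J, which has the same characteristic polynomial as A) gives
  χ_A(x) = x^4 + 16*x^3 + 96*x^2 + 256*x + 256
which factors as (x + 4)^4. The eigenvalues (with algebraic multiplicities) are λ = -4 with multiplicity 4.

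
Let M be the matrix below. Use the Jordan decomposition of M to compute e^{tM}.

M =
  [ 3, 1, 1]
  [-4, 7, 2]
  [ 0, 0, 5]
e^{tM} =
  [-2*t*exp(5*t) + exp(5*t), t*exp(5*t), t*exp(5*t)]
  [-4*t*exp(5*t), 2*t*exp(5*t) + exp(5*t), 2*t*exp(5*t)]
  [0, 0, exp(5*t)]

Strategy: write M = P · J · P⁻¹ where J is a Jordan canonical form, so e^{tM} = P · e^{tJ} · P⁻¹, and e^{tJ} can be computed block-by-block.

M has Jordan form
J =
  [5, 1, 0]
  [0, 5, 0]
  [0, 0, 5]
(up to reordering of blocks).

Per-block formulas:
  For a 2×2 Jordan block J_2(5): exp(t · J_2(5)) = e^(5t)·(I + t·N), where N is the 2×2 nilpotent shift.
  For a 1×1 block at λ = 5: exp(t · [5]) = [e^(5t)].

After assembling e^{tJ} and conjugating by P, we get:

e^{tM} =
  [-2*t*exp(5*t) + exp(5*t), t*exp(5*t), t*exp(5*t)]
  [-4*t*exp(5*t), 2*t*exp(5*t) + exp(5*t), 2*t*exp(5*t)]
  [0, 0, exp(5*t)]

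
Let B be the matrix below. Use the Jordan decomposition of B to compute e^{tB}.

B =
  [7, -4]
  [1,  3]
e^{tB} =
  [2*t*exp(5*t) + exp(5*t), -4*t*exp(5*t)]
  [t*exp(5*t), -2*t*exp(5*t) + exp(5*t)]

Strategy: write B = P · J · P⁻¹ where J is a Jordan canonical form, so e^{tB} = P · e^{tJ} · P⁻¹, and e^{tJ} can be computed block-by-block.

B has Jordan form
J =
  [5, 1]
  [0, 5]
(up to reordering of blocks).

Per-block formulas:
  For a 2×2 Jordan block J_2(5): exp(t · J_2(5)) = e^(5t)·(I + t·N), where N is the 2×2 nilpotent shift.

After assembling e^{tJ} and conjugating by P, we get:

e^{tB} =
  [2*t*exp(5*t) + exp(5*t), -4*t*exp(5*t)]
  [t*exp(5*t), -2*t*exp(5*t) + exp(5*t)]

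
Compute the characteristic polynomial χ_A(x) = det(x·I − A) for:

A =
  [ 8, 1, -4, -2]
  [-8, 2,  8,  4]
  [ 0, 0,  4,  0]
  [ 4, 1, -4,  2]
x^4 - 16*x^3 + 96*x^2 - 256*x + 256

Expanding det(x·I − A) (e.g. by cofactor expansion or by noting that A is similar to its Jordan form J, which has the same characteristic polynomial as A) gives
  χ_A(x) = x^4 - 16*x^3 + 96*x^2 - 256*x + 256
which factors as (x - 4)^4. The eigenvalues (with algebraic multiplicities) are λ = 4 with multiplicity 4.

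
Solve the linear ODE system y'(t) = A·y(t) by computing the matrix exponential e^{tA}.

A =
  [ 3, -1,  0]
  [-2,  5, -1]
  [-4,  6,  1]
e^{tA} =
  [t^2*exp(3*t) + exp(3*t), -t^2*exp(3*t) - t*exp(3*t), t^2*exp(3*t)/2]
  [-2*t*exp(3*t), 2*t*exp(3*t) + exp(3*t), -t*exp(3*t)]
  [-2*t^2*exp(3*t) - 4*t*exp(3*t), 2*t^2*exp(3*t) + 6*t*exp(3*t), -t^2*exp(3*t) - 2*t*exp(3*t) + exp(3*t)]

Strategy: write A = P · J · P⁻¹ where J is a Jordan canonical form, so e^{tA} = P · e^{tJ} · P⁻¹, and e^{tJ} can be computed block-by-block.

A has Jordan form
J =
  [3, 1, 0]
  [0, 3, 1]
  [0, 0, 3]
(up to reordering of blocks).

Per-block formulas:
  For a 3×3 Jordan block J_3(3): exp(t · J_3(3)) = e^(3t)·(I + t·N + (t^2/2)·N^2), where N is the 3×3 nilpotent shift.

After assembling e^{tJ} and conjugating by P, we get:

e^{tA} =
  [t^2*exp(3*t) + exp(3*t), -t^2*exp(3*t) - t*exp(3*t), t^2*exp(3*t)/2]
  [-2*t*exp(3*t), 2*t*exp(3*t) + exp(3*t), -t*exp(3*t)]
  [-2*t^2*exp(3*t) - 4*t*exp(3*t), 2*t^2*exp(3*t) + 6*t*exp(3*t), -t^2*exp(3*t) - 2*t*exp(3*t) + exp(3*t)]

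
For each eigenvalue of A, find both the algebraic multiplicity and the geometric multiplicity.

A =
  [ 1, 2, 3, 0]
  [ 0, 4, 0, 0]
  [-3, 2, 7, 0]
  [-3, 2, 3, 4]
λ = 4: alg = 4, geom = 3

Step 1 — factor the characteristic polynomial to read off the algebraic multiplicities:
  χ_A(x) = (x - 4)^4

Step 2 — compute geometric multiplicities via the rank-nullity identity g(λ) = n − rank(A − λI):
  rank(A − (4)·I) = 1, so dim ker(A − (4)·I) = n − 1 = 3

Summary:
  λ = 4: algebraic multiplicity = 4, geometric multiplicity = 3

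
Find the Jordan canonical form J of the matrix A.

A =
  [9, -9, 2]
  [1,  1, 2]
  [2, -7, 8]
J_3(6)

The characteristic polynomial is
  det(x·I − A) = x^3 - 18*x^2 + 108*x - 216 = (x - 6)^3

Eigenvalues and multiplicities (the geometric multiplicity of λ is n − rank(A − λI), which equals the number of Jordan blocks for λ):
  λ = 6: algebraic multiplicity = 3, geometric multiplicity = 1

Determining the block sizes for each eigenvalue:
  λ = 6: one block (gm = 1), so the single block has size am = 3 → block sizes [3]

Assembling the blocks gives a Jordan form
J =
  [6, 1, 0]
  [0, 6, 1]
  [0, 0, 6]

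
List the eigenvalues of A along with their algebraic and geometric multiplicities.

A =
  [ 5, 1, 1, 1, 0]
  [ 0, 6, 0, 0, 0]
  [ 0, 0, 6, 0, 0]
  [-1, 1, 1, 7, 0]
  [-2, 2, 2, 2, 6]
λ = 6: alg = 5, geom = 4

Step 1 — factor the characteristic polynomial to read off the algebraic multiplicities:
  χ_A(x) = (x - 6)^5

Step 2 — compute geometric multiplicities via the rank-nullity identity g(λ) = n − rank(A − λI):
  rank(A − (6)·I) = 1, so dim ker(A − (6)·I) = n − 1 = 4

Summary:
  λ = 6: algebraic multiplicity = 5, geometric multiplicity = 4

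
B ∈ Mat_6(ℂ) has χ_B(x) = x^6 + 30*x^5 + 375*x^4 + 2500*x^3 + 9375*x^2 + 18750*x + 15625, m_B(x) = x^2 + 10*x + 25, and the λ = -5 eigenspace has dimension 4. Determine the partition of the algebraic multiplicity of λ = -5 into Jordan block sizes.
Block sizes for λ = -5: [2, 2, 1, 1]

Step 1 — from the characteristic polynomial, algebraic multiplicity of λ = -5 is 6. From dim ker(B − (-5)·I) = 4, there are exactly 4 Jordan blocks for λ = -5.
Step 2 — from the minimal polynomial, the factor (x + 5)^2 tells us the largest block for λ = -5 has size 2.
Step 3 — with total size 6, 4 blocks, and largest block 2, the block sizes (in nonincreasing order) are [2, 2, 1, 1].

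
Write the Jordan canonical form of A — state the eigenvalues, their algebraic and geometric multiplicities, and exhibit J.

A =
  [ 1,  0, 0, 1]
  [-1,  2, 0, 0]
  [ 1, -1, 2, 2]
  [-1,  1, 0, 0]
J_3(1) ⊕ J_1(2)

The characteristic polynomial is
  det(x·I − A) = x^4 - 5*x^3 + 9*x^2 - 7*x + 2 = (x - 2)*(x - 1)^3

Eigenvalues and multiplicities (the geometric multiplicity of λ is n − rank(A − λI), which equals the number of Jordan blocks for λ):
  λ = 1: algebraic multiplicity = 3, geometric multiplicity = 1
  λ = 2: algebraic multiplicity = 1, geometric multiplicity = 1

Determining the block sizes for each eigenvalue:
  λ = 1: one block (gm = 1), so the single block has size am = 3 → block sizes [3]
  λ = 2: one block (gm = 1), so the single block has size am = 1 → block sizes [1]

Assembling the blocks gives a Jordan form
J =
  [1, 1, 0, 0]
  [0, 1, 1, 0]
  [0, 0, 1, 0]
  [0, 0, 0, 2]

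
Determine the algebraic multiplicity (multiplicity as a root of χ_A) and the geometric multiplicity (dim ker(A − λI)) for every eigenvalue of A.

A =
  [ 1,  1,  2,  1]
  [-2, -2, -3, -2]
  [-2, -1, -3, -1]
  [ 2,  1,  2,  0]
λ = -1: alg = 4, geom = 2

Step 1 — factor the characteristic polynomial to read off the algebraic multiplicities:
  χ_A(x) = (x + 1)^4

Step 2 — compute geometric multiplicities via the rank-nullity identity g(λ) = n − rank(A − λI):
  rank(A − (-1)·I) = 2, so dim ker(A − (-1)·I) = n − 2 = 2

Summary:
  λ = -1: algebraic multiplicity = 4, geometric multiplicity = 2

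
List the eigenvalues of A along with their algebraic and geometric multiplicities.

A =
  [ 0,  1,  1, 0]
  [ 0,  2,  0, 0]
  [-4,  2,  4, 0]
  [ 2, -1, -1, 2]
λ = 2: alg = 4, geom = 3

Step 1 — factor the characteristic polynomial to read off the algebraic multiplicities:
  χ_A(x) = (x - 2)^4

Step 2 — compute geometric multiplicities via the rank-nullity identity g(λ) = n − rank(A − λI):
  rank(A − (2)·I) = 1, so dim ker(A − (2)·I) = n − 1 = 3

Summary:
  λ = 2: algebraic multiplicity = 4, geometric multiplicity = 3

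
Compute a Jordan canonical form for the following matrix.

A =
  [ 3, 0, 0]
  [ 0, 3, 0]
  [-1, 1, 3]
J_2(3) ⊕ J_1(3)

The characteristic polynomial is
  det(x·I − A) = x^3 - 9*x^2 + 27*x - 27 = (x - 3)^3

Eigenvalues and multiplicities (the geometric multiplicity of λ is n − rank(A − λI), which equals the number of Jordan blocks for λ):
  λ = 3: algebraic multiplicity = 3, geometric multiplicity = 2

Determining the block sizes for each eigenvalue:
  λ = 3: 2 blocks summing to 3 forces exactly one block of size 2 and the rest size 1 → block sizes [2, 1]

Assembling the blocks gives a Jordan form
J =
  [3, 1, 0]
  [0, 3, 0]
  [0, 0, 3]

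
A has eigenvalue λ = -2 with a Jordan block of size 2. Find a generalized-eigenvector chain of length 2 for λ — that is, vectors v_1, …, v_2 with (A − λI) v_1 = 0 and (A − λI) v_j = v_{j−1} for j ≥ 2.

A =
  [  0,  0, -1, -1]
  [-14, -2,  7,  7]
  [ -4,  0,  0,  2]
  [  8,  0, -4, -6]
A Jordan chain for λ = -2 of length 2:
v_1 = (2, -14, -4, 8)ᵀ
v_2 = (1, 0, 0, 0)ᵀ

Let N = A − (-2)·I. We want v_2 with N^2 v_2 = 0 but N^1 v_2 ≠ 0; then v_{j-1} := N · v_j for j = 2, …, 2.

Pick v_2 = (1, 0, 0, 0)ᵀ.
Then v_1 = N · v_2 = (2, -14, -4, 8)ᵀ.

Sanity check: (A − (-2)·I) v_1 = (0, 0, 0, 0)ᵀ = 0. ✓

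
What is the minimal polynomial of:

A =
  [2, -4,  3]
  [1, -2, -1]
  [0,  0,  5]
x^3 - 5*x^2

The characteristic polynomial is χ_A(x) = x^2*(x - 5), so the eigenvalues are known. The minimal polynomial is
  m_A(x) = Π_λ (x − λ)^{k_λ}
where k_λ is the size of the *largest* Jordan block for λ (equivalently, the smallest k with (A − λI)^k v = 0 for every generalised eigenvector v of λ).

  λ = 0: largest Jordan block has size 2, contributing (x − 0)^2
  λ = 5: largest Jordan block has size 1, contributing (x − 5)

So m_A(x) = x^2*(x - 5) = x^3 - 5*x^2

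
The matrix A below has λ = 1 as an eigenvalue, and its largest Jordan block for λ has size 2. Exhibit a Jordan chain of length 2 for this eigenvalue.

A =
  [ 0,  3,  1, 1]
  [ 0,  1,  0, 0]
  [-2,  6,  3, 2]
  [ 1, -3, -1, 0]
A Jordan chain for λ = 1 of length 2:
v_1 = (-1, 0, -2, 1)ᵀ
v_2 = (1, 0, 0, 0)ᵀ

Let N = A − (1)·I. We want v_2 with N^2 v_2 = 0 but N^1 v_2 ≠ 0; then v_{j-1} := N · v_j for j = 2, …, 2.

Pick v_2 = (1, 0, 0, 0)ᵀ.
Then v_1 = N · v_2 = (-1, 0, -2, 1)ᵀ.

Sanity check: (A − (1)·I) v_1 = (0, 0, 0, 0)ᵀ = 0. ✓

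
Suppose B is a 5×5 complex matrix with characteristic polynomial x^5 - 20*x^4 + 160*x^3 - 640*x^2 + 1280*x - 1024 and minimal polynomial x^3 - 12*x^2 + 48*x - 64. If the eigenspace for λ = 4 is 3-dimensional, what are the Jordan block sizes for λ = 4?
Block sizes for λ = 4: [3, 1, 1]

Step 1 — from the characteristic polynomial, algebraic multiplicity of λ = 4 is 5. From dim ker(B − (4)·I) = 3, there are exactly 3 Jordan blocks for λ = 4.
Step 2 — from the minimal polynomial, the factor (x − 4)^3 tells us the largest block for λ = 4 has size 3.
Step 3 — with total size 5, 3 blocks, and largest block 3, the block sizes (in nonincreasing order) are [3, 1, 1].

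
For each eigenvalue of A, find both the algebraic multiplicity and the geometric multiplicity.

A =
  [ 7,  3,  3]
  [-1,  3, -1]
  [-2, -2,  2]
λ = 4: alg = 3, geom = 2

Step 1 — factor the characteristic polynomial to read off the algebraic multiplicities:
  χ_A(x) = (x - 4)^3

Step 2 — compute geometric multiplicities via the rank-nullity identity g(λ) = n − rank(A − λI):
  rank(A − (4)·I) = 1, so dim ker(A − (4)·I) = n − 1 = 2

Summary:
  λ = 4: algebraic multiplicity = 3, geometric multiplicity = 2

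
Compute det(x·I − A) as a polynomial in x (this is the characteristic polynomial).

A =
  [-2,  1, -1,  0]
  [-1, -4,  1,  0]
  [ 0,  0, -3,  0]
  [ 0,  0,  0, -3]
x^4 + 12*x^3 + 54*x^2 + 108*x + 81

Expanding det(x·I − A) (e.g. by cofactor expansion or by noting that A is similar to its Jordan form J, which has the same characteristic polynomial as A) gives
  χ_A(x) = x^4 + 12*x^3 + 54*x^2 + 108*x + 81
which factors as (x + 3)^4. The eigenvalues (with algebraic multiplicities) are λ = -3 with multiplicity 4.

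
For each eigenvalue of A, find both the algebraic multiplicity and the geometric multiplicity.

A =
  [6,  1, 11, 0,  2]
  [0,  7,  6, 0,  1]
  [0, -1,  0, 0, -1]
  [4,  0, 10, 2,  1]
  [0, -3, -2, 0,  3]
λ = 2: alg = 3, geom = 1; λ = 6: alg = 2, geom = 1

Step 1 — factor the characteristic polynomial to read off the algebraic multiplicities:
  χ_A(x) = (x - 6)^2*(x - 2)^3

Step 2 — compute geometric multiplicities via the rank-nullity identity g(λ) = n − rank(A − λI):
  rank(A − (2)·I) = 4, so dim ker(A − (2)·I) = n − 4 = 1
  rank(A − (6)·I) = 4, so dim ker(A − (6)·I) = n − 4 = 1

Summary:
  λ = 2: algebraic multiplicity = 3, geometric multiplicity = 1
  λ = 6: algebraic multiplicity = 2, geometric multiplicity = 1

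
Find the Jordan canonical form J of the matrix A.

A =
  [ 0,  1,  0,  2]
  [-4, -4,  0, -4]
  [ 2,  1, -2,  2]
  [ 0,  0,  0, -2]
J_2(-2) ⊕ J_1(-2) ⊕ J_1(-2)

The characteristic polynomial is
  det(x·I − A) = x^4 + 8*x^3 + 24*x^2 + 32*x + 16 = (x + 2)^4

Eigenvalues and multiplicities (the geometric multiplicity of λ is n − rank(A − λI), which equals the number of Jordan blocks for λ):
  λ = -2: algebraic multiplicity = 4, geometric multiplicity = 3

Determining the block sizes for each eigenvalue:
  λ = -2: 3 blocks summing to 4 forces exactly one block of size 2 and the rest size 1 → block sizes [2, 1, 1]

Assembling the blocks gives a Jordan form
J =
  [-2,  1,  0,  0]
  [ 0, -2,  0,  0]
  [ 0,  0, -2,  0]
  [ 0,  0,  0, -2]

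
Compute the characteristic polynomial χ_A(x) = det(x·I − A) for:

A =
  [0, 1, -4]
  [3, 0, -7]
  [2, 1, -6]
x^3 + 6*x^2 + 12*x + 8

Expanding det(x·I − A) (e.g. by cofactor expansion or by noting that A is similar to its Jordan form J, which has the same characteristic polynomial as A) gives
  χ_A(x) = x^3 + 6*x^2 + 12*x + 8
which factors as (x + 2)^3. The eigenvalues (with algebraic multiplicities) are λ = -2 with multiplicity 3.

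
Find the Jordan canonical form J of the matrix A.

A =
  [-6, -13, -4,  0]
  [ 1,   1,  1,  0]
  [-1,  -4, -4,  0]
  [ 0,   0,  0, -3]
J_3(-3) ⊕ J_1(-3)

The characteristic polynomial is
  det(x·I − A) = x^4 + 12*x^3 + 54*x^2 + 108*x + 81 = (x + 3)^4

Eigenvalues and multiplicities (the geometric multiplicity of λ is n − rank(A − λI), which equals the number of Jordan blocks for λ):
  λ = -3: algebraic multiplicity = 4, geometric multiplicity = 2

Determining the block sizes for each eigenvalue:
  λ = -3: with am = 4 and gm = 2, the partition is not yet determined (e.g. several partitions of 4 into 2 parts exist). Let N = A − (-3)·I. Computing rank(N^1) = 2, rank(N^2) = 1, rank(N^3) = 0; the number of blocks of size ≥ j is rank(N^{j−1}) − rank(N^j), giving [2, 1, 1]. So we have 1 block(s) of size 3, 1 block(s) of size 1 → block sizes [3, 1]

Assembling the blocks gives a Jordan form
J =
  [-3,  1,  0,  0]
  [ 0, -3,  1,  0]
  [ 0,  0, -3,  0]
  [ 0,  0,  0, -3]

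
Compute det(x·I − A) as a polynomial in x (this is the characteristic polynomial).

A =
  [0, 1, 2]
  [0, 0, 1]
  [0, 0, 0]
x^3

Expanding det(x·I − A) (e.g. by cofactor expansion or by noting that A is similar to its Jordan form J, which has the same characteristic polynomial as A) gives
  χ_A(x) = x^3
which factors as x^3. The eigenvalues (with algebraic multiplicities) are λ = 0 with multiplicity 3.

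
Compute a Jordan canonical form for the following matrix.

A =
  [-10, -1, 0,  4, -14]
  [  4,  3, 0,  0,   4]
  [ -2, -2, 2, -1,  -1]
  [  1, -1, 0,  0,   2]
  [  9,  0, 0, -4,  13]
J_2(1) ⊕ J_3(2)

The characteristic polynomial is
  det(x·I − A) = x^5 - 8*x^4 + 25*x^3 - 38*x^2 + 28*x - 8 = (x - 2)^3*(x - 1)^2

Eigenvalues and multiplicities (the geometric multiplicity of λ is n − rank(A − λI), which equals the number of Jordan blocks for λ):
  λ = 1: algebraic multiplicity = 2, geometric multiplicity = 1
  λ = 2: algebraic multiplicity = 3, geometric multiplicity = 1

Determining the block sizes for each eigenvalue:
  λ = 1: one block (gm = 1), so the single block has size am = 2 → block sizes [2]
  λ = 2: one block (gm = 1), so the single block has size am = 3 → block sizes [3]

Assembling the blocks gives a Jordan form
J =
  [1, 1, 0, 0, 0]
  [0, 1, 0, 0, 0]
  [0, 0, 2, 1, 0]
  [0, 0, 0, 2, 1]
  [0, 0, 0, 0, 2]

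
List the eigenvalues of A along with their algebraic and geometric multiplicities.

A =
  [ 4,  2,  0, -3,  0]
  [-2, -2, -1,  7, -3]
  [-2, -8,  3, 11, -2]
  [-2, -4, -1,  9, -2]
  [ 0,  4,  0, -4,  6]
λ = 4: alg = 5, geom = 2

Step 1 — factor the characteristic polynomial to read off the algebraic multiplicities:
  χ_A(x) = (x - 4)^5

Step 2 — compute geometric multiplicities via the rank-nullity identity g(λ) = n − rank(A − λI):
  rank(A − (4)·I) = 3, so dim ker(A − (4)·I) = n − 3 = 2

Summary:
  λ = 4: algebraic multiplicity = 5, geometric multiplicity = 2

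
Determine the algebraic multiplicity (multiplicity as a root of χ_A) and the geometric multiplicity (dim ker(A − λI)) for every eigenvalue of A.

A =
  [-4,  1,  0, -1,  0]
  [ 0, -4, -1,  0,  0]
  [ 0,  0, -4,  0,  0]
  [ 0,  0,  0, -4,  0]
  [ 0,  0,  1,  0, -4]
λ = -4: alg = 5, geom = 3

Step 1 — factor the characteristic polynomial to read off the algebraic multiplicities:
  χ_A(x) = (x + 4)^5

Step 2 — compute geometric multiplicities via the rank-nullity identity g(λ) = n − rank(A − λI):
  rank(A − (-4)·I) = 2, so dim ker(A − (-4)·I) = n − 2 = 3

Summary:
  λ = -4: algebraic multiplicity = 5, geometric multiplicity = 3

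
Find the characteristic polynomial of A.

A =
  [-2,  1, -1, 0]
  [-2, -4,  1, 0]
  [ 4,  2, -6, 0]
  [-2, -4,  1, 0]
x^4 + 12*x^3 + 48*x^2 + 64*x

Expanding det(x·I − A) (e.g. by cofactor expansion or by noting that A is similar to its Jordan form J, which has the same characteristic polynomial as A) gives
  χ_A(x) = x^4 + 12*x^3 + 48*x^2 + 64*x
which factors as x*(x + 4)^3. The eigenvalues (with algebraic multiplicities) are λ = -4 with multiplicity 3, λ = 0 with multiplicity 1.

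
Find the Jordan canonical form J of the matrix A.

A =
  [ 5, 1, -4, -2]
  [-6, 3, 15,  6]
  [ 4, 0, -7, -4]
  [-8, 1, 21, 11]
J_3(3) ⊕ J_1(3)

The characteristic polynomial is
  det(x·I − A) = x^4 - 12*x^3 + 54*x^2 - 108*x + 81 = (x - 3)^4

Eigenvalues and multiplicities (the geometric multiplicity of λ is n − rank(A − λI), which equals the number of Jordan blocks for λ):
  λ = 3: algebraic multiplicity = 4, geometric multiplicity = 2

Determining the block sizes for each eigenvalue:
  λ = 3: with am = 4 and gm = 2, the partition is not yet determined (e.g. several partitions of 4 into 2 parts exist). Let N = A − (3)·I. Computing rank(N^1) = 2, rank(N^2) = 1, rank(N^3) = 0; the number of blocks of size ≥ j is rank(N^{j−1}) − rank(N^j), giving [2, 1, 1]. So we have 1 block(s) of size 3, 1 block(s) of size 1 → block sizes [3, 1]

Assembling the blocks gives a Jordan form
J =
  [3, 1, 0, 0]
  [0, 3, 1, 0]
  [0, 0, 3, 0]
  [0, 0, 0, 3]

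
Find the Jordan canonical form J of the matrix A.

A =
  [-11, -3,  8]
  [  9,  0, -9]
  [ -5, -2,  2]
J_3(-3)

The characteristic polynomial is
  det(x·I − A) = x^3 + 9*x^2 + 27*x + 27 = (x + 3)^3

Eigenvalues and multiplicities (the geometric multiplicity of λ is n − rank(A − λI), which equals the number of Jordan blocks for λ):
  λ = -3: algebraic multiplicity = 3, geometric multiplicity = 1

Determining the block sizes for each eigenvalue:
  λ = -3: one block (gm = 1), so the single block has size am = 3 → block sizes [3]

Assembling the blocks gives a Jordan form
J =
  [-3,  1,  0]
  [ 0, -3,  1]
  [ 0,  0, -3]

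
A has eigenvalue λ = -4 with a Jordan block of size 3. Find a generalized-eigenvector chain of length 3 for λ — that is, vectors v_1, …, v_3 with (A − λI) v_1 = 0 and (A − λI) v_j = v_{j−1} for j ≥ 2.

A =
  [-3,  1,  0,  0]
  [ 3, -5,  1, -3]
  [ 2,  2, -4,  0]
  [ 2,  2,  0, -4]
A Jordan chain for λ = -4 of length 3:
v_1 = (4, -4, 8, 8)ᵀ
v_2 = (1, 3, 2, 2)ᵀ
v_3 = (1, 0, 0, 0)ᵀ

Let N = A − (-4)·I. We want v_3 with N^3 v_3 = 0 but N^2 v_3 ≠ 0; then v_{j-1} := N · v_j for j = 3, …, 2.

Pick v_3 = (1, 0, 0, 0)ᵀ.
Then v_2 = N · v_3 = (1, 3, 2, 2)ᵀ.
Then v_1 = N · v_2 = (4, -4, 8, 8)ᵀ.

Sanity check: (A − (-4)·I) v_1 = (0, 0, 0, 0)ᵀ = 0. ✓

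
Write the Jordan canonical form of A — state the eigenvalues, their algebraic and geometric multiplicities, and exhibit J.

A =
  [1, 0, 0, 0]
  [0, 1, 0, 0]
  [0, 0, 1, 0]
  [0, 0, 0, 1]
J_1(1) ⊕ J_1(1) ⊕ J_1(1) ⊕ J_1(1)

The characteristic polynomial is
  det(x·I − A) = x^4 - 4*x^3 + 6*x^2 - 4*x + 1 = (x - 1)^4

Eigenvalues and multiplicities (the geometric multiplicity of λ is n − rank(A − λI), which equals the number of Jordan blocks for λ):
  λ = 1: algebraic multiplicity = 4, geometric multiplicity = 4

Determining the block sizes for each eigenvalue:
  λ = 1: gm = am = 4, so every block has size 1 → block sizes [1, 1, 1, 1]

Assembling the blocks gives a Jordan form
J =
  [1, 0, 0, 0]
  [0, 1, 0, 0]
  [0, 0, 1, 0]
  [0, 0, 0, 1]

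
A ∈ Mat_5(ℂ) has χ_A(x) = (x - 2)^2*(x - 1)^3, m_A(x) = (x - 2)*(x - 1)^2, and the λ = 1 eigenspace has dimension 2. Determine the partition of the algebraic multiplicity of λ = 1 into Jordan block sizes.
Block sizes for λ = 1: [2, 1]

Step 1 — from the characteristic polynomial, algebraic multiplicity of λ = 1 is 3. From dim ker(A − (1)·I) = 2, there are exactly 2 Jordan blocks for λ = 1.
Step 2 — from the minimal polynomial, the factor (x − 1)^2 tells us the largest block for λ = 1 has size 2.
Step 3 — with total size 3, 2 blocks, and largest block 2, the block sizes (in nonincreasing order) are [2, 1].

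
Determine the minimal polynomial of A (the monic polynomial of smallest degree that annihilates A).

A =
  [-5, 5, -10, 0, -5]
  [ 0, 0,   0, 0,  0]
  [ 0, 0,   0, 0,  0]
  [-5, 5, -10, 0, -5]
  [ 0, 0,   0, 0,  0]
x^2 + 5*x

The characteristic polynomial is χ_A(x) = x^4*(x + 5), so the eigenvalues are known. The minimal polynomial is
  m_A(x) = Π_λ (x − λ)^{k_λ}
where k_λ is the size of the *largest* Jordan block for λ (equivalently, the smallest k with (A − λI)^k v = 0 for every generalised eigenvector v of λ).

  λ = -5: largest Jordan block has size 1, contributing (x + 5)
  λ = 0: largest Jordan block has size 1, contributing (x − 0)

So m_A(x) = x*(x + 5) = x^2 + 5*x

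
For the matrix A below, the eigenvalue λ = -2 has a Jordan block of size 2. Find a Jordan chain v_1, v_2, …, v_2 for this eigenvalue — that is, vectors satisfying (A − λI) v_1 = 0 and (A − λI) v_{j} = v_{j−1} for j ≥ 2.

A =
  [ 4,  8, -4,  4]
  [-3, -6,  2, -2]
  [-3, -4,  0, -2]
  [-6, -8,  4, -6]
A Jordan chain for λ = -2 of length 2:
v_1 = (6, -3, -3, -6)ᵀ
v_2 = (1, 0, 0, 0)ᵀ

Let N = A − (-2)·I. We want v_2 with N^2 v_2 = 0 but N^1 v_2 ≠ 0; then v_{j-1} := N · v_j for j = 2, …, 2.

Pick v_2 = (1, 0, 0, 0)ᵀ.
Then v_1 = N · v_2 = (6, -3, -3, -6)ᵀ.

Sanity check: (A − (-2)·I) v_1 = (0, 0, 0, 0)ᵀ = 0. ✓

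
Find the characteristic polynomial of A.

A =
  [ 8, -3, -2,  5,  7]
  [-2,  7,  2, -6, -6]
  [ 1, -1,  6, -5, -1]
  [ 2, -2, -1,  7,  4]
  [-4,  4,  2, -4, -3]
x^5 - 25*x^4 + 250*x^3 - 1250*x^2 + 3125*x - 3125

Expanding det(x·I − A) (e.g. by cofactor expansion or by noting that A is similar to its Jordan form J, which has the same characteristic polynomial as A) gives
  χ_A(x) = x^5 - 25*x^4 + 250*x^3 - 1250*x^2 + 3125*x - 3125
which factors as (x - 5)^5. The eigenvalues (with algebraic multiplicities) are λ = 5 with multiplicity 5.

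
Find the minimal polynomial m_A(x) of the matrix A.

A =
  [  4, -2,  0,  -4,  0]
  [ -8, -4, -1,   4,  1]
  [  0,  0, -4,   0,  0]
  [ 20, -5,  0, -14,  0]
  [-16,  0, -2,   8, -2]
x^3 + 12*x^2 + 48*x + 64

The characteristic polynomial is χ_A(x) = (x + 4)^5, so the eigenvalues are known. The minimal polynomial is
  m_A(x) = Π_λ (x − λ)^{k_λ}
where k_λ is the size of the *largest* Jordan block for λ (equivalently, the smallest k with (A − λI)^k v = 0 for every generalised eigenvector v of λ).

  λ = -4: largest Jordan block has size 3, contributing (x + 4)^3

So m_A(x) = (x + 4)^3 = x^3 + 12*x^2 + 48*x + 64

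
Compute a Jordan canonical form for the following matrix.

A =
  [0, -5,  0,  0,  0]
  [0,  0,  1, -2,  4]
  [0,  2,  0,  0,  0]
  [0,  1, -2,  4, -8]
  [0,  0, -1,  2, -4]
J_3(0) ⊕ J_1(0) ⊕ J_1(0)

The characteristic polynomial is
  det(x·I − A) = x^5

Eigenvalues and multiplicities (the geometric multiplicity of λ is n − rank(A − λI), which equals the number of Jordan blocks for λ):
  λ = 0: algebraic multiplicity = 5, geometric multiplicity = 3

Determining the block sizes for each eigenvalue:
  λ = 0: with am = 5 and gm = 3, the partition is not yet determined (e.g. several partitions of 5 into 3 parts exist). Let N = A − (0)·I. Computing rank(N^1) = 2, rank(N^2) = 1, rank(N^3) = 0; the number of blocks of size ≥ j is rank(N^{j−1}) − rank(N^j), giving [3, 1, 1]. So we have 1 block(s) of size 3, 2 block(s) of size 1 → block sizes [3, 1, 1]

Assembling the blocks gives a Jordan form
J =
  [0, 1, 0, 0, 0]
  [0, 0, 1, 0, 0]
  [0, 0, 0, 0, 0]
  [0, 0, 0, 0, 0]
  [0, 0, 0, 0, 0]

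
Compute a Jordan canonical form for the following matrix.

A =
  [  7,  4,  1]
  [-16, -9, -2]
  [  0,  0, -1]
J_2(-1) ⊕ J_1(-1)

The characteristic polynomial is
  det(x·I − A) = x^3 + 3*x^2 + 3*x + 1 = (x + 1)^3

Eigenvalues and multiplicities (the geometric multiplicity of λ is n − rank(A − λI), which equals the number of Jordan blocks for λ):
  λ = -1: algebraic multiplicity = 3, geometric multiplicity = 2

Determining the block sizes for each eigenvalue:
  λ = -1: 2 blocks summing to 3 forces exactly one block of size 2 and the rest size 1 → block sizes [2, 1]

Assembling the blocks gives a Jordan form
J =
  [-1,  1,  0]
  [ 0, -1,  0]
  [ 0,  0, -1]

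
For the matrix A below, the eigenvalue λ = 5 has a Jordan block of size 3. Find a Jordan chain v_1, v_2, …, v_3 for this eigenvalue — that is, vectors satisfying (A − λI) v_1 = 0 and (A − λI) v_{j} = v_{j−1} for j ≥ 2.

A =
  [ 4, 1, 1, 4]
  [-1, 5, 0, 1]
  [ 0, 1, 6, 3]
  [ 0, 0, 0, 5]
A Jordan chain for λ = 5 of length 3:
v_1 = (0, 1, -1, 0)ᵀ
v_2 = (-1, -1, 0, 0)ᵀ
v_3 = (1, 0, 0, 0)ᵀ

Let N = A − (5)·I. We want v_3 with N^3 v_3 = 0 but N^2 v_3 ≠ 0; then v_{j-1} := N · v_j for j = 3, …, 2.

Pick v_3 = (1, 0, 0, 0)ᵀ.
Then v_2 = N · v_3 = (-1, -1, 0, 0)ᵀ.
Then v_1 = N · v_2 = (0, 1, -1, 0)ᵀ.

Sanity check: (A − (5)·I) v_1 = (0, 0, 0, 0)ᵀ = 0. ✓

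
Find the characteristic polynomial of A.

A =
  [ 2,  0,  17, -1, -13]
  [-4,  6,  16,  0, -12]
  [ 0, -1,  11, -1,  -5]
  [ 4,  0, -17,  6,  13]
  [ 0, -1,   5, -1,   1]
x^5 - 26*x^4 + 268*x^3 - 1368*x^2 + 3456*x - 3456

Expanding det(x·I − A) (e.g. by cofactor expansion or by noting that A is similar to its Jordan form J, which has the same characteristic polynomial as A) gives
  χ_A(x) = x^5 - 26*x^4 + 268*x^3 - 1368*x^2 + 3456*x - 3456
which factors as (x - 6)^3*(x - 4)^2. The eigenvalues (with algebraic multiplicities) are λ = 4 with multiplicity 2, λ = 6 with multiplicity 3.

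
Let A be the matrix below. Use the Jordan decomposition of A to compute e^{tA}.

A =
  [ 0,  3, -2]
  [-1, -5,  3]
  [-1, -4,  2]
e^{tA} =
  [t*exp(-t) + exp(-t), -t^2*exp(-t)/2 + 3*t*exp(-t), t^2*exp(-t)/2 - 2*t*exp(-t)]
  [-t*exp(-t), t^2*exp(-t)/2 - 4*t*exp(-t) + exp(-t), -t^2*exp(-t)/2 + 3*t*exp(-t)]
  [-t*exp(-t), t^2*exp(-t)/2 - 4*t*exp(-t), -t^2*exp(-t)/2 + 3*t*exp(-t) + exp(-t)]

Strategy: write A = P · J · P⁻¹ where J is a Jordan canonical form, so e^{tA} = P · e^{tJ} · P⁻¹, and e^{tJ} can be computed block-by-block.

A has Jordan form
J =
  [-1,  1,  0]
  [ 0, -1,  1]
  [ 0,  0, -1]
(up to reordering of blocks).

Per-block formulas:
  For a 3×3 Jordan block J_3(-1): exp(t · J_3(-1)) = e^(-1t)·(I + t·N + (t^2/2)·N^2), where N is the 3×3 nilpotent shift.

After assembling e^{tJ} and conjugating by P, we get:

e^{tA} =
  [t*exp(-t) + exp(-t), -t^2*exp(-t)/2 + 3*t*exp(-t), t^2*exp(-t)/2 - 2*t*exp(-t)]
  [-t*exp(-t), t^2*exp(-t)/2 - 4*t*exp(-t) + exp(-t), -t^2*exp(-t)/2 + 3*t*exp(-t)]
  [-t*exp(-t), t^2*exp(-t)/2 - 4*t*exp(-t), -t^2*exp(-t)/2 + 3*t*exp(-t) + exp(-t)]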